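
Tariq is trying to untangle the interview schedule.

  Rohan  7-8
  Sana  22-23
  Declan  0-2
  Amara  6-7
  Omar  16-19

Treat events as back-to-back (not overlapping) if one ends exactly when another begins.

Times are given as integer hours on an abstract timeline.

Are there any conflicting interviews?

Sorted by start: Declan, Amara, Rohan, Omar, Sana.
Amara starts after Declan ends, so nothing later overlaps Declan either.
Rohan starts exactly when Amara ends (back-to-back, no overlap), so nothing later overlaps Amara either.
Omar starts after Rohan ends, so nothing later overlaps Rohan either.
Sana starts after Omar ends.
Every pair is clear; the schedule has no overlaps.

No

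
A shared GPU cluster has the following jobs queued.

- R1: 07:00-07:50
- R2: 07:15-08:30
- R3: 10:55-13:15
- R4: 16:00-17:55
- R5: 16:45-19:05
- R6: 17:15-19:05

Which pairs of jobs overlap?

R1 & R2, R4 & R5, R4 & R6, R5 & R6

Sorted by start: R1, R2, R3, R4, R5, R6.
R2 starts before R1 ends → R1 and R2 overlap.
R3 starts after R1 ends, so nothing later overlaps R1 either.
R3 starts after R2 ends, so nothing later overlaps R2 either.
R4 starts after R3 ends, so nothing later overlaps R3 either.
R5 starts before R4 ends → R4 and R5 overlap.
R6 starts before R4 ends → R4 and R6 overlap.
R6 starts before R5 ends → R5 and R6 overlap.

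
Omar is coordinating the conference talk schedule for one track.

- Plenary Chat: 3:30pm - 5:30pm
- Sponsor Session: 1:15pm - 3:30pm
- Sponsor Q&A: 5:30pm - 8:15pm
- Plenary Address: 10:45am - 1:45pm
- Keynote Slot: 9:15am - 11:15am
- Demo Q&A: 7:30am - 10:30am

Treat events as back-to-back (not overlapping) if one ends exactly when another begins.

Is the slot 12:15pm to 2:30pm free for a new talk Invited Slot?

Demo Q&A: ends 10:30am at or before Invited Slot starts 12:15pm → clear.
Keynote Slot: ends 11:15am at or before Invited Slot starts 12:15pm → clear.
Plenary Address: starts 10:45am before Invited Slot ends 2:30pm, and ends 1:45pm after Invited Slot starts 12:15pm → overlap.
Sponsor Session: starts 1:15pm before Invited Slot ends 2:30pm, and ends 3:30pm after Invited Slot starts 12:15pm → overlap.
Plenary Chat: starts 3:30pm at or after Invited Slot ends 2:30pm → clear.
Sponsor Q&A: starts 5:30pm at or after Invited Slot ends 2:30pm → clear.
Invited Slot overlaps Sponsor Session, Plenary Address.

No — it overlaps Plenary Address, Sponsor Session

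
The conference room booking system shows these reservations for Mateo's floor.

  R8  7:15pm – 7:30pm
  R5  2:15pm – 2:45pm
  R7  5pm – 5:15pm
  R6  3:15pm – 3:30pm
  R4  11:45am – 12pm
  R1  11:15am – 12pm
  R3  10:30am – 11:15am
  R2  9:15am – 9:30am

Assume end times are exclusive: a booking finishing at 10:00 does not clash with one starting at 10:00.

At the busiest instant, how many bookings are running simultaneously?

Sort all start/end points and keep a running count:
9:15am start R2 → 1
9:30am end R2 → 0
10:30am start R3 → 1
11:15am end R3 → 0
11:15am start R1 → 1
11:45am start R4 → 2
12pm end R1 → 1
12pm end R4 → 0
2:15pm start R5 → 1
2:45pm end R5 → 0
3:15pm start R6 → 1
3:30pm end R6 → 0
5pm start R7 → 1
5:15pm end R7 → 0
7:15pm start R8 → 1
7:30pm end R8 → 0
Peak is 2, at 11:45am (R1, R4).

2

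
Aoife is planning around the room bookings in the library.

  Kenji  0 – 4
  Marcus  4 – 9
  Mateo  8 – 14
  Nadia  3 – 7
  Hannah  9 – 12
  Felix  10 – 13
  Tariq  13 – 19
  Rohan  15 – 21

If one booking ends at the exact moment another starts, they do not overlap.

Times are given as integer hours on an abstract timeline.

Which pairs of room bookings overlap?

Felix & Hannah, Felix & Mateo, Hannah & Mateo, Kenji & Nadia, Marcus & Mateo, Marcus & Nadia, Mateo & Tariq, Rohan & Tariq

Sorted by start: Kenji, Nadia, Marcus, Mateo, Hannah, Felix, Tariq, Rohan.
Nadia starts before Kenji ends → Kenji and Nadia overlap.
Marcus starts exactly when Kenji ends (back-to-back, no overlap), so nothing later overlaps Kenji either.
Marcus starts before Nadia ends → Nadia and Marcus overlap.
Mateo starts after Nadia ends, so nothing later overlaps Nadia either.
Mateo starts before Marcus ends → Marcus and Mateo overlap.
Hannah starts exactly when Marcus ends (back-to-back, no overlap), so nothing later overlaps Marcus either.
Hannah starts before Mateo ends → Mateo and Hannah overlap.
Felix starts before Mateo ends → Mateo and Felix overlap.
Tariq starts before Mateo ends → Mateo and Tariq overlap.
Rohan starts after Mateo ends.
Felix starts before Hannah ends → Hannah and Felix overlap.
Tariq starts after Hannah ends, so nothing later overlaps Hannah either.
Tariq starts exactly when Felix ends (back-to-back, no overlap), so nothing later overlaps Felix either.
Rohan starts before Tariq ends → Tariq and Rohan overlap.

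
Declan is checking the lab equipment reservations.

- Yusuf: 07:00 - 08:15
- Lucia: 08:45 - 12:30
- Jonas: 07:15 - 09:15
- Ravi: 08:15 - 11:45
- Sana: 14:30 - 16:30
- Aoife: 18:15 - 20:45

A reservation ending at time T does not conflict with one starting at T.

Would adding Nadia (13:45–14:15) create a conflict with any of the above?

Yusuf: ends 08:15 at or before Nadia starts 13:45 → clear.
Jonas: ends 09:15 at or before Nadia starts 13:45 → clear.
Ravi: ends 11:45 at or before Nadia starts 13:45 → clear.
Lucia: ends 12:30 at or before Nadia starts 13:45 → clear.
Sana: starts 14:30 at or after Nadia ends 14:15 → clear.
Aoife: starts 18:15 at or after Nadia ends 14:15 → clear.

No — it doesn't clash with anything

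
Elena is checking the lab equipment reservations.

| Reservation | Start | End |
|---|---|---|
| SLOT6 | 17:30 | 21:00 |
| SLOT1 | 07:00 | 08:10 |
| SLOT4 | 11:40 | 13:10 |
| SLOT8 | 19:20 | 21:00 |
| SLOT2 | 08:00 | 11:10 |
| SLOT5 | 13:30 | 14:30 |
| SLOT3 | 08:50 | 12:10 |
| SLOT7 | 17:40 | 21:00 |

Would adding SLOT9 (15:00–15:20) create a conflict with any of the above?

SLOT1: ends 08:10 at or before SLOT9 starts 15:00 → clear.
SLOT2: ends 11:10 at or before SLOT9 starts 15:00 → clear.
SLOT3: ends 12:10 at or before SLOT9 starts 15:00 → clear.
SLOT4: ends 13:10 at or before SLOT9 starts 15:00 → clear.
SLOT5: ends 14:30 at or before SLOT9 starts 15:00 → clear.
SLOT6: starts 17:30 at or after SLOT9 ends 15:20 → clear.
SLOT7: starts 17:40 at or after SLOT9 ends 15:20 → clear.
SLOT8: starts 19:20 at or after SLOT9 ends 15:20 → clear.

No — it doesn't clash with anything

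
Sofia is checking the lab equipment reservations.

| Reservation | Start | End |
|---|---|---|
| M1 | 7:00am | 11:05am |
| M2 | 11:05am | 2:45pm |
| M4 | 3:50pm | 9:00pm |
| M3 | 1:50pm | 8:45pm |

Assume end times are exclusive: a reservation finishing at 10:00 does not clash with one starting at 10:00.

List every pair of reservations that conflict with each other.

M2 & M3, M3 & M4

Check each pair: they overlap iff neither finishes before the other starts.
Sorted by start: M1, M2, M3, M4.
M2 starts exactly when M1 ends (back-to-back, no overlap) — done with M1.
M3 starts before M2 ends → M2 and M3 overlap.
M4 starts after M2 ends.
M4 starts before M3 ends → M3 and M4 overlap.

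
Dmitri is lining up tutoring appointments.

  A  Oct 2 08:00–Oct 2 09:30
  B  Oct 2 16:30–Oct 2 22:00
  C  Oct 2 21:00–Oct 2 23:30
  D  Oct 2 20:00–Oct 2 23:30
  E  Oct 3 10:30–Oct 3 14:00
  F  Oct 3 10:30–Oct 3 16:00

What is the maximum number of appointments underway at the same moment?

Sort all start/end points and keep a running count:
Oct 2 08:00 start A → 1
Oct 2 09:30 end A → 0
Oct 2 16:30 start B → 1
Oct 2 20:00 start D → 2
Oct 2 21:00 start C → 3
Oct 2 22:00 end B → 2
Oct 2 23:30 end C → 1
Oct 2 23:30 end D → 0
Oct 3 10:30 start E → 1
Oct 3 10:30 start F → 2
Oct 3 14:00 end E → 1
Oct 3 16:00 end F → 0
Peak is 3, at Oct 2 21:00 (B, C, D).

3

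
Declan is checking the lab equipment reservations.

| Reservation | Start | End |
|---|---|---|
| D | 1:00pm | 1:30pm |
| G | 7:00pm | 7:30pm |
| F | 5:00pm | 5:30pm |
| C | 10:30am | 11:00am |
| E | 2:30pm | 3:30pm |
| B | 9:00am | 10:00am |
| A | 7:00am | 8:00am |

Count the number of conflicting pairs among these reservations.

0

Sorted by start: A, B, C, D, E, F, G.
B starts after A ends; A is clear from here.
C starts after B ends; B is clear from here.
D starts after C ends; C is clear from here.
E starts after D ends; D is clear from here.
F starts after E ends; E is clear from here.
G starts after F ends.
No pair overlaps.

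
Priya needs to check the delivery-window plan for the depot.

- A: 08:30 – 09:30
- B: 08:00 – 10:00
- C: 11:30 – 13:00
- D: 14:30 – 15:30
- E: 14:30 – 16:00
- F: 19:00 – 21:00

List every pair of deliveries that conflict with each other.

Two intervals overlap when each starts before the other ends.
Sorted by start: B, A, C, D, E, F.
A starts before B ends → B and A overlap.
C starts after B ends, so B has no further overlaps.
C starts after A ends, so A has no further overlaps.
D starts after C ends, so C has no further overlaps.
E starts before D ends → D and E overlap.
F starts after D ends.
F starts after E ends.

A & B, D & E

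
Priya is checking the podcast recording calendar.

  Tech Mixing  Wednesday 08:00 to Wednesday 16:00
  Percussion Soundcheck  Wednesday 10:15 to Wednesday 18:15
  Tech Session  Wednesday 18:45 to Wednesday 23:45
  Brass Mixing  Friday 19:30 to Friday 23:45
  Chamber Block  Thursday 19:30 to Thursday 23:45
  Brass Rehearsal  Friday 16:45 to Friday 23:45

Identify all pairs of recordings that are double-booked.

Brass Mixing & Brass Rehearsal, Percussion Soundcheck & Tech Mixing

Sorted by start: Tech Mixing, Percussion Soundcheck, Tech Session, Chamber Block, Brass Rehearsal, Brass Mixing.
Percussion Soundcheck starts before Tech Mixing ends → Tech Mixing and Percussion Soundcheck overlap.
Tech Session starts after Tech Mixing ends, so nothing later overlaps Tech Mixing either.
Tech Session starts after Percussion Soundcheck ends, so nothing later overlaps Percussion Soundcheck either.
Chamber Block starts after Tech Session ends, so nothing later overlaps Tech Session either.
Brass Rehearsal starts after Chamber Block ends, so nothing later overlaps Chamber Block either.
Brass Mixing starts before Brass Rehearsal ends → Brass Rehearsal and Brass Mixing overlap.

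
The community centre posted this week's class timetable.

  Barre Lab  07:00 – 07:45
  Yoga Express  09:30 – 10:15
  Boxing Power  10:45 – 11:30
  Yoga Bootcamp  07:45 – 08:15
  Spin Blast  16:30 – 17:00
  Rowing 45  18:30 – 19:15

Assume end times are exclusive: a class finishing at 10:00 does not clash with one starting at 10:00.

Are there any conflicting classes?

Two intervals overlap when each starts before the other ends.
Sorted by start: Barre Lab, Yoga Bootcamp, Yoga Express, Boxing Power, Spin Blast, Rowing 45.
Yoga Bootcamp starts exactly when Barre Lab ends (back-to-back, no overlap), so nothing later overlaps Barre Lab either.
Yoga Express starts after Yoga Bootcamp ends, so nothing later overlaps Yoga Bootcamp either.
Boxing Power starts after Yoga Express ends, so nothing later overlaps Yoga Express either.
Spin Blast starts after Boxing Power ends, so nothing later overlaps Boxing Power either.
Rowing 45 starts after Spin Blast ends.
Every pair is clear; the schedule has no overlaps.

No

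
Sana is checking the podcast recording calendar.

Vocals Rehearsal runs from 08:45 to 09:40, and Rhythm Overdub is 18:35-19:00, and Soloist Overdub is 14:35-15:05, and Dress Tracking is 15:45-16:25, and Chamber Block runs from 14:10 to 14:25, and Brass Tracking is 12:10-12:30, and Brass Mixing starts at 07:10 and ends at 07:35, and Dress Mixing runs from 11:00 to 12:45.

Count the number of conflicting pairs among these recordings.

Two intervals overlap when each starts before the other ends.
Sorted by start: Brass Mixing, Vocals Rehearsal, Dress Mixing, Brass Tracking, Chamber Block, Soloist Overdub, Dress Tracking, Rhythm Overdub.
Vocals Rehearsal starts after Brass Mixing ends — done with Brass Mixing.
Dress Mixing starts after Vocals Rehearsal ends — done with Vocals Rehearsal.
Brass Tracking starts before Dress Mixing ends → Dress Mixing and Brass Tracking overlap.
Chamber Block starts after Dress Mixing ends — done with Dress Mixing.
Chamber Block starts after Brass Tracking ends — done with Brass Tracking.
Soloist Overdub starts after Chamber Block ends — done with Chamber Block.
Dress Tracking starts after Soloist Overdub ends — done with Soloist Overdub.
Rhythm Overdub starts after Dress Tracking ends.
Overlapping pairs: Brass Tracking & Dress Mixing — 1 in total.

1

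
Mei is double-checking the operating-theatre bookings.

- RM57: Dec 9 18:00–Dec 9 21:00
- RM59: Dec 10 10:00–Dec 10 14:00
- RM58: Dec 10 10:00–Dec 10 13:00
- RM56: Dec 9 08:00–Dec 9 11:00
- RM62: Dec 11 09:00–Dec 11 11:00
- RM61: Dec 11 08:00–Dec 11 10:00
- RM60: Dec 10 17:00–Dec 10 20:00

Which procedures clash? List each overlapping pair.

Sorted by start: RM56, RM57, RM58, RM59, RM60, RM61, RM62.
RM57 starts after RM56 ends — done with RM56.
RM58 starts after RM57 ends — done with RM57.
RM59 starts before RM58 ends → RM58 and RM59 overlap.
RM60 starts after RM58 ends — done with RM58.
RM60 starts after RM59 ends — done with RM59.
RM61 starts after RM60 ends — done with RM60.
RM62 starts before RM61 ends → RM61 and RM62 overlap.

RM58 & RM59, RM61 & RM62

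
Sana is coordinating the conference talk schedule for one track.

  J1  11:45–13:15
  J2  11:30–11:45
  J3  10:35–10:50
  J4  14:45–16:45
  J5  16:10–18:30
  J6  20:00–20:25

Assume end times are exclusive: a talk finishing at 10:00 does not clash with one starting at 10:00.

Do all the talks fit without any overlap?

No

Sorted by start: J3, J2, J1, J4, J5, J6.
J2 starts after J3 ends, so J3 has no further overlaps.
J1 starts exactly when J2 ends (back-to-back, no overlap), so J2 has no further overlaps.
J4 starts after J1 ends, so J1 has no further overlaps.
J5 starts before J4 ends → J4 and J5 overlap.
That's a conflict, so the schedule is not conflict-free.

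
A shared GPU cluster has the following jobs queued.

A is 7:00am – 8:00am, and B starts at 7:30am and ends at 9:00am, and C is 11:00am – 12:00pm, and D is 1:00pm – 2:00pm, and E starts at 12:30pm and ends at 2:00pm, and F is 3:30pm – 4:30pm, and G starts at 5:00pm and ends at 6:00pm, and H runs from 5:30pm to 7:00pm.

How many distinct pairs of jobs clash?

3

Sorted by start: A, B, C, E, D, F, G, H.
B starts before A ends → A and B overlap.
C starts after A ends; A is clear from here.
C starts after B ends; B is clear from here.
E starts after C ends; C is clear from here.
D starts before E ends → E and D overlap.
F starts after E ends; E is clear from here.
F starts after D ends; D is clear from here.
G starts after F ends; F is clear from here.
H starts before G ends → G and H overlap.
Overlapping pairs: A & B, D & E, G & H — 3 in total.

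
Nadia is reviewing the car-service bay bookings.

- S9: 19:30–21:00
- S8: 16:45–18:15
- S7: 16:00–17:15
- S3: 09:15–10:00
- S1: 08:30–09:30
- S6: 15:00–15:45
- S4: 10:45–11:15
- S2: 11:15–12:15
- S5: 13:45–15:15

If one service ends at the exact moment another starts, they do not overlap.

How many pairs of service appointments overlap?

3

Sorted by start: S1, S3, S4, S2, S5, S6, S7, S8, S9.
S3 starts before S1 ends → S1 and S3 overlap.
S4 starts after S1 ends — done with S1.
S4 starts after S3 ends — done with S3.
S2 starts exactly when S4 ends (back-to-back, no overlap) — done with S4.
S5 starts after S2 ends — done with S2.
S6 starts before S5 ends → S5 and S6 overlap.
S7 starts after S5 ends — done with S5.
S7 starts after S6 ends — done with S6.
S8 starts before S7 ends → S7 and S8 overlap.
S9 starts after S7 ends.
S9 starts after S8 ends.
Overlapping pairs: S1 & S3, S5 & S6, S7 & S8 — 3 in total.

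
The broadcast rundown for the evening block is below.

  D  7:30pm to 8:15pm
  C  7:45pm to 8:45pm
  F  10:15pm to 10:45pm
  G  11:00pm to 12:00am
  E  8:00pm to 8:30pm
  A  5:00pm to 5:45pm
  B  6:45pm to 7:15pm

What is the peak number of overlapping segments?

3

Sort all start/end points and keep a running count:
5:00pm start A → 1
5:45pm end A → 0
6:45pm start B → 1
7:15pm end B → 0
7:30pm start D → 1
7:45pm start C → 2
8:00pm start E → 3
8:15pm end D → 2
8:30pm end E → 1
8:45pm end C → 0
10:15pm start F → 1
10:45pm end F → 0
11:00pm start G → 1
12:00am end G → 0
Peak is 3, at 8:00pm (C, D, E).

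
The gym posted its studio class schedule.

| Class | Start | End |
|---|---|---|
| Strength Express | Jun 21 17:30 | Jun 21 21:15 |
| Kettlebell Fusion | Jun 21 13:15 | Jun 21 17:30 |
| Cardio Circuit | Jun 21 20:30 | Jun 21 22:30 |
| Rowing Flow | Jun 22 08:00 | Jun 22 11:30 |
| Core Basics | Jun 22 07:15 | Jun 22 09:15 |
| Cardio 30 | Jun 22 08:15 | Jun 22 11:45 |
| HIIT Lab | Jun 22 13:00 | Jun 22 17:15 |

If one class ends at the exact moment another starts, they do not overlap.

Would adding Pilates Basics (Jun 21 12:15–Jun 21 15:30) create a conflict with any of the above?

Yes — it overlaps Kettlebell Fusion

Kettlebell Fusion: starts Jun 21 13:15 before Pilates Basics ends Jun 21 15:30, and ends Jun 21 17:30 after Pilates Basics starts Jun 21 12:15 → overlap.
Strength Express: starts Jun 21 17:30 at or after Pilates Basics ends Jun 21 15:30 → clear.
Cardio Circuit: starts Jun 21 20:30 at or after Pilates Basics ends Jun 21 15:30 → clear.
Core Basics: starts Jun 22 07:15 at or after Pilates Basics ends Jun 21 15:30 → clear.
Rowing Flow: starts Jun 22 08:00 at or after Pilates Basics ends Jun 21 15:30 → clear.
Cardio 30: starts Jun 22 08:15 at or after Pilates Basics ends Jun 21 15:30 → clear.
HIIT Lab: starts Jun 22 13:00 at or after Pilates Basics ends Jun 21 15:30 → clear.
Pilates Basics overlaps Kettlebell Fusion.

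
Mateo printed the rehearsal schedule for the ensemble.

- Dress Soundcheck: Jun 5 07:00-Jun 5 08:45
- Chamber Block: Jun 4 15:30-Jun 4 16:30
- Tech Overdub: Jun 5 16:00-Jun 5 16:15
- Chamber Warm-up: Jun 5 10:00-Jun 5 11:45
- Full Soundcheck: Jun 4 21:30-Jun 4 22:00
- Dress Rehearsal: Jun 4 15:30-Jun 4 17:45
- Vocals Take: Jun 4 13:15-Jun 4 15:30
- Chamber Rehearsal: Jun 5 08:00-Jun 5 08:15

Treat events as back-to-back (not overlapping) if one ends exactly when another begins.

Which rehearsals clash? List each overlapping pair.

Sorted by start: Vocals Take, Dress Rehearsal, Chamber Block, Full Soundcheck, Dress Soundcheck, Chamber Rehearsal, Chamber Warm-up, Tech Overdub.
Dress Rehearsal starts exactly when Vocals Take ends (back-to-back, no overlap), so Vocals Take has no further overlaps.
Chamber Block starts before Dress Rehearsal ends → Dress Rehearsal and Chamber Block overlap.
Full Soundcheck starts after Dress Rehearsal ends, so Dress Rehearsal has no further overlaps.
Full Soundcheck starts after Chamber Block ends, so Chamber Block has no further overlaps.
Dress Soundcheck starts after Full Soundcheck ends, so Full Soundcheck has no further overlaps.
Chamber Rehearsal starts before Dress Soundcheck ends → Dress Soundcheck and Chamber Rehearsal overlap.
Chamber Warm-up starts after Dress Soundcheck ends, so Dress Soundcheck has no further overlaps.
Chamber Warm-up starts after Chamber Rehearsal ends, so Chamber Rehearsal has no further overlaps.
Tech Overdub starts after Chamber Warm-up ends.

Chamber Block & Dress Rehearsal, Chamber Rehearsal & Dress Soundcheck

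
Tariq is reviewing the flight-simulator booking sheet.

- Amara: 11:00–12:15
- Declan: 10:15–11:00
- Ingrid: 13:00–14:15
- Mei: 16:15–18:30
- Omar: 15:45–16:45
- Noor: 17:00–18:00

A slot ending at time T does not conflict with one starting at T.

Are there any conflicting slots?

Sorted by start: Declan, Amara, Ingrid, Omar, Mei, Noor.
Amara starts exactly when Declan ends (back-to-back, no overlap), so Declan has no further overlaps.
Ingrid starts after Amara ends, so Amara has no further overlaps.
Omar starts after Ingrid ends, so Ingrid has no further overlaps.
Mei starts before Omar ends → Omar and Mei overlap.
That's a conflict, so the schedule is not conflict-free.

Yes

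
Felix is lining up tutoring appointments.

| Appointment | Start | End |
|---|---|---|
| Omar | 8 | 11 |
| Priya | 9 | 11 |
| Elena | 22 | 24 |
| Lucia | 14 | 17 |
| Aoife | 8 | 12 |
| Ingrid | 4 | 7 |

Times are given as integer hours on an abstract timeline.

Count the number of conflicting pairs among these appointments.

3

Check each pair: they overlap iff neither finishes before the other starts.
Sorted by start: Ingrid, Aoife, Omar, Priya, Lucia, Elena.
Aoife starts after Ingrid ends; Ingrid is clear from here.
Omar starts before Aoife ends → Aoife and Omar overlap.
Priya starts before Aoife ends → Aoife and Priya overlap.
Lucia starts after Aoife ends; Aoife is clear from here.
Priya starts before Omar ends → Omar and Priya overlap.
Lucia starts after Omar ends; Omar is clear from here.
Lucia starts after Priya ends; Priya is clear from here.
Elena starts after Lucia ends.
Overlapping pairs: Aoife & Omar, Aoife & Priya, Omar & Priya — 3 in total.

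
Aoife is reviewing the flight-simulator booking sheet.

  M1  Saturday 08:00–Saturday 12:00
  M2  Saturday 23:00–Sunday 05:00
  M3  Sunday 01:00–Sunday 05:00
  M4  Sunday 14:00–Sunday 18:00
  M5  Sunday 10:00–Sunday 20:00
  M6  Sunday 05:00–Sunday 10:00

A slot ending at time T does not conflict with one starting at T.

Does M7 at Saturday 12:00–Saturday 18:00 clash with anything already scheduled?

No — it doesn't clash with anything

M1: ends Saturday 12:00 at or before M7 starts Saturday 12:00 → clear.
M2: starts Saturday 23:00 at or after M7 ends Saturday 18:00 → clear.
M3: starts Sunday 01:00 at or after M7 ends Saturday 18:00 → clear.
M6: starts Sunday 05:00 at or after M7 ends Saturday 18:00 → clear.
M5: starts Sunday 10:00 at or after M7 ends Saturday 18:00 → clear.
M4: starts Sunday 14:00 at or after M7 ends Saturday 18:00 → clear.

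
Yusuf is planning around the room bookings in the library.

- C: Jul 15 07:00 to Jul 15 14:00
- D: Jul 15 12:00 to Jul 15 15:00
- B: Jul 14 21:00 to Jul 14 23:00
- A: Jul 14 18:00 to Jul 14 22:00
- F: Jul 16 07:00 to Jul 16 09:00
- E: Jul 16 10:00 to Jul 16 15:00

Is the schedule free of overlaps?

Sorted by start: A, B, C, D, F, E.
B starts before A ends → A and B overlap.
That's a conflict, so the schedule is not conflict-free.

No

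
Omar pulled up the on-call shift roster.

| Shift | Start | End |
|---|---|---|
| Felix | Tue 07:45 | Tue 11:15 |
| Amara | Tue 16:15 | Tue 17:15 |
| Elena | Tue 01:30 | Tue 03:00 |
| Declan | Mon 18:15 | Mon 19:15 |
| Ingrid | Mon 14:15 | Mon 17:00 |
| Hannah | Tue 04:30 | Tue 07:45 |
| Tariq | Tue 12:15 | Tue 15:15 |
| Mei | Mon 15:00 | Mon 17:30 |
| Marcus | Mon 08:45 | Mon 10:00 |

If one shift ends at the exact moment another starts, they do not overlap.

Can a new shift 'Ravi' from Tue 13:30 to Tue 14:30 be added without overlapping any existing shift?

Marcus: ends Mon 10:00 at or before Ravi starts Tue 13:30 → clear.
Ingrid: ends Mon 17:00 at or before Ravi starts Tue 13:30 → clear.
Mei: ends Mon 17:30 at or before Ravi starts Tue 13:30 → clear.
Declan: ends Mon 19:15 at or before Ravi starts Tue 13:30 → clear.
Elena: ends Tue 03:00 at or before Ravi starts Tue 13:30 → clear.
Hannah: ends Tue 07:45 at or before Ravi starts Tue 13:30 → clear.
Felix: ends Tue 11:15 at or before Ravi starts Tue 13:30 → clear.
Tariq: starts Tue 12:15 before Ravi ends Tue 14:30, and ends Tue 15:15 after Ravi starts Tue 13:30 → overlap.
Amara: starts Tue 16:15 at or after Ravi ends Tue 14:30 → clear.
Ravi overlaps Tariq.

No — it overlaps Tariq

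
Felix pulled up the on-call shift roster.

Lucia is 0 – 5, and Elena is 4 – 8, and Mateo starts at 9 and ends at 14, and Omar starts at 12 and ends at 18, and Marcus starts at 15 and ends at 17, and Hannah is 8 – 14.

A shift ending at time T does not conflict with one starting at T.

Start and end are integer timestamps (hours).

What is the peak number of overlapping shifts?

Sort all start/end points and keep a running count:
0 start Lucia → 1
4 start Elena → 2
5 end Lucia → 1
8 end Elena → 0
8 start Hannah → 1
9 start Mateo → 2
12 start Omar → 3
14 end Hannah → 2
14 end Mateo → 1
15 start Marcus → 2
17 end Marcus → 1
18 end Omar → 0
Peak is 3, at 12 (Hannah, Mateo, Omar).

3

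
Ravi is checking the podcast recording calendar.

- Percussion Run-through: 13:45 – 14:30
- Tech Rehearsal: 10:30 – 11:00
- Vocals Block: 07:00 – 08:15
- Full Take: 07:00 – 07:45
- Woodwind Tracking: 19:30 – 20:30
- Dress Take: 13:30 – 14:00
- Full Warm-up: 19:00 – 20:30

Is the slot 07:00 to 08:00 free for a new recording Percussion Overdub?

Vocals Block: starts 07:00 before Percussion Overdub ends 08:00, and ends 08:15 after Percussion Overdub starts 07:00 → overlap.
Full Take: starts 07:00 before Percussion Overdub ends 08:00, and ends 07:45 after Percussion Overdub starts 07:00 → overlap.
Tech Rehearsal: starts 10:30 at or after Percussion Overdub ends 08:00 → clear.
Dress Take: starts 13:30 at or after Percussion Overdub ends 08:00 → clear.
Percussion Run-through: starts 13:45 at or after Percussion Overdub ends 08:00 → clear.
Full Warm-up: starts 19:00 at or after Percussion Overdub ends 08:00 → clear.
Woodwind Tracking: starts 19:30 at or after Percussion Overdub ends 08:00 → clear.
Percussion Overdub overlaps Vocals Block, Full Take.

No — it overlaps Full Take, Vocals Block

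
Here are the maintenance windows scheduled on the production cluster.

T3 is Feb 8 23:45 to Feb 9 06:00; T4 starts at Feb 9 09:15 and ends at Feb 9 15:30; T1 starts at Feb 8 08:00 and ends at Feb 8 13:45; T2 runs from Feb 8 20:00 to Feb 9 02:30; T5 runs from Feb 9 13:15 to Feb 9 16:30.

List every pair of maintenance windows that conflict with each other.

Check each pair: they overlap iff neither finishes before the other starts.
Sorted by start: T1, T2, T3, T4, T5.
T2 starts after T1 ends, so nothing later overlaps T1 either.
T3 starts before T2 ends → T2 and T3 overlap.
T4 starts after T2 ends, so nothing later overlaps T2 either.
T4 starts after T3 ends, so nothing later overlaps T3 either.
T5 starts before T4 ends → T4 and T5 overlap.

T2 & T3, T4 & T5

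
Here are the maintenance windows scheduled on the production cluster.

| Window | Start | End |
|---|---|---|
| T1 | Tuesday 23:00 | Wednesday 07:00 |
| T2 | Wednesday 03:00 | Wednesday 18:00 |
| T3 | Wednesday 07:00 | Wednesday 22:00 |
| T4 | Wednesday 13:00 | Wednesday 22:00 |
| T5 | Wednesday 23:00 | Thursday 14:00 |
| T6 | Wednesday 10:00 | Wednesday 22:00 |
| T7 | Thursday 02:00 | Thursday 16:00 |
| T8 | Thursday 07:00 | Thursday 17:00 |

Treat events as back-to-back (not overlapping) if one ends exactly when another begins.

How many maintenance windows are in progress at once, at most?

Sort all start/end points and keep a running count:
Tuesday 23:00 start T1 → 1
Wednesday 03:00 start T2 → 2
Wednesday 07:00 end T1 → 1
Wednesday 07:00 start T3 → 2
Wednesday 10:00 start T6 → 3
Wednesday 13:00 start T4 → 4
Wednesday 18:00 end T2 → 3
Wednesday 22:00 end T3 → 2
Wednesday 22:00 end T4 → 1
Wednesday 22:00 end T6 → 0
Wednesday 23:00 start T5 → 1
Thursday 02:00 start T7 → 2
Thursday 07:00 start T8 → 3
Thursday 14:00 end T5 → 2
Thursday 16:00 end T7 → 1
Thursday 17:00 end T8 → 0
Peak is 4, at Wednesday 13:00 (T2, T3, T4, T6).

4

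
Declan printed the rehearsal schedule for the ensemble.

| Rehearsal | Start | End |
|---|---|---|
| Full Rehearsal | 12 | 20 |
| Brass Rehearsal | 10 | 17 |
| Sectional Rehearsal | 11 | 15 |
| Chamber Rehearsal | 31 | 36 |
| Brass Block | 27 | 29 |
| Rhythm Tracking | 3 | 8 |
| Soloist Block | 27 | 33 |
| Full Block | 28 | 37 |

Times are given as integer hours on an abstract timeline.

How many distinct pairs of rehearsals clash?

8

Sorted by start: Rhythm Tracking, Brass Rehearsal, Sectional Rehearsal, Full Rehearsal, Brass Block, Soloist Block, Full Block, Chamber Rehearsal.
Brass Rehearsal starts after Rhythm Tracking ends, so nothing later overlaps Rhythm Tracking either.
Sectional Rehearsal starts before Brass Rehearsal ends → Brass Rehearsal and Sectional Rehearsal overlap.
Full Rehearsal starts before Brass Rehearsal ends → Brass Rehearsal and Full Rehearsal overlap.
Brass Block starts after Brass Rehearsal ends, so nothing later overlaps Brass Rehearsal either.
Full Rehearsal starts before Sectional Rehearsal ends → Sectional Rehearsal and Full Rehearsal overlap.
Brass Block starts after Sectional Rehearsal ends, so nothing later overlaps Sectional Rehearsal either.
Brass Block starts after Full Rehearsal ends, so nothing later overlaps Full Rehearsal either.
Soloist Block starts before Brass Block ends → Brass Block and Soloist Block overlap.
Full Block starts before Brass Block ends → Brass Block and Full Block overlap.
Chamber Rehearsal starts after Brass Block ends.
Full Block starts before Soloist Block ends → Soloist Block and Full Block overlap.
Chamber Rehearsal starts before Soloist Block ends → Soloist Block and Chamber Rehearsal overlap.
Chamber Rehearsal starts before Full Block ends → Full Block and Chamber Rehearsal overlap.
Overlapping pairs: Brass Block & Full Block, Brass Block & Soloist Block, Brass Rehearsal & Full Rehearsal, Brass Rehearsal & Sectional Rehearsal, Chamber Rehearsal & Full Block, Chamber Rehearsal & Soloist Block, Full Block & Soloist Block, Full Rehearsal & Sectional Rehearsal — 8 in total.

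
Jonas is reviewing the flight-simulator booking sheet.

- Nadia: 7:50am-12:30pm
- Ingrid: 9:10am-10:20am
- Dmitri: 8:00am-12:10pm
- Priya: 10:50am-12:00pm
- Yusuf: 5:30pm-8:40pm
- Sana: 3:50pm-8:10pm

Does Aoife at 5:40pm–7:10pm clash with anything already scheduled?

Nadia: ends 12:30pm at or before Aoife starts 5:40pm → clear.
Dmitri: ends 12:10pm at or before Aoife starts 5:40pm → clear.
Ingrid: ends 10:20am at or before Aoife starts 5:40pm → clear.
Priya: ends 12:00pm at or before Aoife starts 5:40pm → clear.
Sana: starts 3:50pm before Aoife ends 7:10pm, and ends 8:10pm after Aoife starts 5:40pm → overlap.
Yusuf: starts 5:30pm before Aoife ends 7:10pm, and ends 8:40pm after Aoife starts 5:40pm → overlap.
Aoife overlaps Yusuf, Sana.

Yes — it overlaps Sana, Yusuf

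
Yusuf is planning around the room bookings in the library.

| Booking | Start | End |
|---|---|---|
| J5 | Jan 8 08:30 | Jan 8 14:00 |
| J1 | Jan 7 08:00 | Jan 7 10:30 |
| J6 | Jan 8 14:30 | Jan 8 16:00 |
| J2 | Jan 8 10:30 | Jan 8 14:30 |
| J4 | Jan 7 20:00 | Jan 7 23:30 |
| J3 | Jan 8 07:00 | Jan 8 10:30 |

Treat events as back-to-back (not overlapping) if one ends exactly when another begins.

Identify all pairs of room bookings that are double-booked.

Sorted by start: J1, J4, J3, J5, J2, J6.
J4 starts after J1 ends, so J1 has no further overlaps.
J3 starts after J4 ends, so J4 has no further overlaps.
J5 starts before J3 ends → J3 and J5 overlap.
J2 starts exactly when J3 ends (back-to-back, no overlap), so J3 has no further overlaps.
J2 starts before J5 ends → J5 and J2 overlap.
J6 starts after J5 ends.
J6 starts exactly when J2 ends (back-to-back, no overlap).

J2 & J5, J3 & J5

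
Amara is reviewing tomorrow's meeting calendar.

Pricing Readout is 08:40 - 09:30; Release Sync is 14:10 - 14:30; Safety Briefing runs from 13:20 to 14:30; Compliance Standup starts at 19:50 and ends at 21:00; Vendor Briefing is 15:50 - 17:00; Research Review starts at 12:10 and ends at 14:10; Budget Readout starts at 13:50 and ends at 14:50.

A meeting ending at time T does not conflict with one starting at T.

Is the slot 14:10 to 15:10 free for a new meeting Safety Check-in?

No — it overlaps Budget Readout, Release Sync, Safety Briefing

Pricing Readout: ends 09:30 at or before Safety Check-in starts 14:10 → clear.
Research Review: ends 14:10 at or before Safety Check-in starts 14:10 → clear.
Safety Briefing: starts 13:20 before Safety Check-in ends 15:10, and ends 14:30 after Safety Check-in starts 14:10 → overlap.
Budget Readout: starts 13:50 before Safety Check-in ends 15:10, and ends 14:50 after Safety Check-in starts 14:10 → overlap.
Release Sync: starts 14:10 before Safety Check-in ends 15:10, and ends 14:30 after Safety Check-in starts 14:10 → overlap.
Vendor Briefing: starts 15:50 at or after Safety Check-in ends 15:10 → clear.
Compliance Standup: starts 19:50 at or after Safety Check-in ends 15:10 → clear.
Safety Check-in overlaps Release Sync, Safety Briefing, Budget Readout.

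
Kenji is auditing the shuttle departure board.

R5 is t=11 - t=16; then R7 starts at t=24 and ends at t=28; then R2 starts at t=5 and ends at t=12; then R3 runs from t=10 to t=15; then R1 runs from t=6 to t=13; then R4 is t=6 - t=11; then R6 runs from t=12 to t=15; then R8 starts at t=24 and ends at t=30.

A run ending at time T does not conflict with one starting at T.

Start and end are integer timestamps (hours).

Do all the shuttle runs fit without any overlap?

Check each pair: they overlap iff neither finishes before the other starts.
Sorted by start: R2, R1, R4, R3, R5, R6, R7, R8.
R1 starts before R2 ends → R2 and R1 overlap.
That's a conflict, so the schedule is not conflict-free.

No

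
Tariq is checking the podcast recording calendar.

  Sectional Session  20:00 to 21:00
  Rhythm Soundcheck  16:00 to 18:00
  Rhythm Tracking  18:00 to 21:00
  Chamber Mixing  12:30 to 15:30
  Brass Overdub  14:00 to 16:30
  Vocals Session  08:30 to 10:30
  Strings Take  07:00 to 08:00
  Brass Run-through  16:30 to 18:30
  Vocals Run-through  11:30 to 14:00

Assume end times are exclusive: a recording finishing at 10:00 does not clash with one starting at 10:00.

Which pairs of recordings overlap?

Brass Overdub & Chamber Mixing, Brass Overdub & Rhythm Soundcheck, Brass Run-through & Rhythm Soundcheck, Brass Run-through & Rhythm Tracking, Chamber Mixing & Vocals Run-through, Rhythm Tracking & Sectional Session

Sorted by start: Strings Take, Vocals Session, Vocals Run-through, Chamber Mixing, Brass Overdub, Rhythm Soundcheck, Brass Run-through, Rhythm Tracking, Sectional Session.
Vocals Session starts after Strings Take ends, so nothing later overlaps Strings Take either.
Vocals Run-through starts after Vocals Session ends, so nothing later overlaps Vocals Session either.
Chamber Mixing starts before Vocals Run-through ends → Vocals Run-through and Chamber Mixing overlap.
Brass Overdub starts exactly when Vocals Run-through ends (back-to-back, no overlap), so nothing later overlaps Vocals Run-through either.
Brass Overdub starts before Chamber Mixing ends → Chamber Mixing and Brass Overdub overlap.
Rhythm Soundcheck starts after Chamber Mixing ends, so nothing later overlaps Chamber Mixing either.
Rhythm Soundcheck starts before Brass Overdub ends → Brass Overdub and Rhythm Soundcheck overlap.
Brass Run-through starts exactly when Brass Overdub ends (back-to-back, no overlap), so nothing later overlaps Brass Overdub either.
Brass Run-through starts before Rhythm Soundcheck ends → Rhythm Soundcheck and Brass Run-through overlap.
Rhythm Tracking starts exactly when Rhythm Soundcheck ends (back-to-back, no overlap), so nothing later overlaps Rhythm Soundcheck either.
Rhythm Tracking starts before Brass Run-through ends → Brass Run-through and Rhythm Tracking overlap.
Sectional Session starts after Brass Run-through ends.
Sectional Session starts before Rhythm Tracking ends → Rhythm Tracking and Sectional Session overlap.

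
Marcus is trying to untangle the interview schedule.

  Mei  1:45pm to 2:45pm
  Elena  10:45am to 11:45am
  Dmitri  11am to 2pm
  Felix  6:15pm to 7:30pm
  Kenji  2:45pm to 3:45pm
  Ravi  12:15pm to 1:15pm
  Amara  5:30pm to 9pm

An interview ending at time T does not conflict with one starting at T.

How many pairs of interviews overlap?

4

Sorted by start: Elena, Dmitri, Ravi, Mei, Kenji, Amara, Felix.
Dmitri starts before Elena ends → Elena and Dmitri overlap.
Ravi starts after Elena ends; Elena is clear from here.
Ravi starts before Dmitri ends → Dmitri and Ravi overlap.
Mei starts before Dmitri ends → Dmitri and Mei overlap.
Kenji starts after Dmitri ends; Dmitri is clear from here.
Mei starts after Ravi ends; Ravi is clear from here.
Kenji starts exactly when Mei ends (back-to-back, no overlap); Mei is clear from here.
Amara starts after Kenji ends; Kenji is clear from here.
Felix starts before Amara ends → Amara and Felix overlap.
Overlapping pairs: Amara & Felix, Dmitri & Elena, Dmitri & Mei, Dmitri & Ravi — 4 in total.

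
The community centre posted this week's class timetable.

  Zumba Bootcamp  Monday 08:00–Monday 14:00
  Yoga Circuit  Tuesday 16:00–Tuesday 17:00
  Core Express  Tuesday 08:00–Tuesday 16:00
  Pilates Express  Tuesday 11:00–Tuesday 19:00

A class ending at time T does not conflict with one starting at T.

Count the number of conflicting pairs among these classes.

Check each pair: they overlap iff neither finishes before the other starts.
Sorted by start: Zumba Bootcamp, Core Express, Pilates Express, Yoga Circuit.
Core Express starts after Zumba Bootcamp ends — done with Zumba Bootcamp.
Pilates Express starts before Core Express ends → Core Express and Pilates Express overlap.
Yoga Circuit starts exactly when Core Express ends (back-to-back, no overlap).
Yoga Circuit starts before Pilates Express ends → Pilates Express and Yoga Circuit overlap.
Overlapping pairs: Core Express & Pilates Express, Pilates Express & Yoga Circuit — 2 in total.

2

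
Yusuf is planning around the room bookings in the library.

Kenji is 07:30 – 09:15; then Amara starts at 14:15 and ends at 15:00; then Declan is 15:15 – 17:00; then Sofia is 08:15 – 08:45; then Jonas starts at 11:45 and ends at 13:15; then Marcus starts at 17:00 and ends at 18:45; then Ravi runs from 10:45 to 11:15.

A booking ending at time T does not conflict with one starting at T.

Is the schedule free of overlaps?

No

Two intervals overlap when each starts before the other ends.
Sorted by start: Kenji, Sofia, Ravi, Jonas, Amara, Declan, Marcus.
Sofia starts before Kenji ends → Kenji and Sofia overlap.
That's a conflict, so the schedule is not conflict-free.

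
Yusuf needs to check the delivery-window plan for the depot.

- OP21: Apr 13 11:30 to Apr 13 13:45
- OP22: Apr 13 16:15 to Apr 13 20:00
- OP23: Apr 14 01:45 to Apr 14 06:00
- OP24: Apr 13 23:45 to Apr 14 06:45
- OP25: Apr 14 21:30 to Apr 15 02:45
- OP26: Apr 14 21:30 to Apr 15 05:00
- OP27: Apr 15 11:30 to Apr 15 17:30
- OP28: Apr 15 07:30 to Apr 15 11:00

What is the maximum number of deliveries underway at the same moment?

Walk through starts and ends in time order (an end at T is processed before a start at T):
Apr 13 11:30 start OP21 → 1
Apr 13 13:45 end OP21 → 0
Apr 13 16:15 start OP22 → 1
Apr 13 20:00 end OP22 → 0
Apr 13 23:45 start OP24 → 1
Apr 14 01:45 start OP23 → 2
Apr 14 06:00 end OP23 → 1
Apr 14 06:45 end OP24 → 0
Apr 14 21:30 start OP25 → 1
Apr 14 21:30 start OP26 → 2
Apr 15 02:45 end OP25 → 1
Apr 15 05:00 end OP26 → 0
Apr 15 07:30 start OP28 → 1
Apr 15 11:00 end OP28 → 0
Apr 15 11:30 start OP27 → 1
Apr 15 17:30 end OP27 → 0
Peak is 2, at Apr 14 01:45 (OP23, OP24).

2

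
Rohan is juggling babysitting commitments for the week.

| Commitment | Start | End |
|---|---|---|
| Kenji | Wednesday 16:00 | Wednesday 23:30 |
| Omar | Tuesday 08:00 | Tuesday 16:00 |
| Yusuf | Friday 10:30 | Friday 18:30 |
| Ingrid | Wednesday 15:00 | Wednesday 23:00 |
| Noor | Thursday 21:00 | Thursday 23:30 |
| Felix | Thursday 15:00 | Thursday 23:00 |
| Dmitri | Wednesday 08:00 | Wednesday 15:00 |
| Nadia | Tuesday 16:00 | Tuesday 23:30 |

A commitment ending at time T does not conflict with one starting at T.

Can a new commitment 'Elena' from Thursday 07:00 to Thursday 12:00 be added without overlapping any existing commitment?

Omar: ends Tuesday 16:00 at or before Elena starts Thursday 07:00 → clear.
Nadia: ends Tuesday 23:30 at or before Elena starts Thursday 07:00 → clear.
Dmitri: ends Wednesday 15:00 at or before Elena starts Thursday 07:00 → clear.
Ingrid: ends Wednesday 23:00 at or before Elena starts Thursday 07:00 → clear.
Kenji: ends Wednesday 23:30 at or before Elena starts Thursday 07:00 → clear.
Felix: starts Thursday 15:00 at or after Elena ends Thursday 12:00 → clear.
Noor: starts Thursday 21:00 at or after Elena ends Thursday 12:00 → clear.
Yusuf: starts Friday 10:30 at or after Elena ends Thursday 12:00 → clear.

Yes — the slot is free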